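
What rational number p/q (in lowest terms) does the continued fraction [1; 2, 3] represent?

10/7

Start with 3.
2 + 1/(3/1) = 2 + 1/3 = 7/3
1 + 1/(7/3) = 1 + 3/7 = 10/7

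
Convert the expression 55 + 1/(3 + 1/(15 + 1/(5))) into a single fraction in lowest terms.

a_0 = 55: 55/1
a_1 = 3: 166/3
a_2 = 15: 2545/46
a_3 = 5: 12891/233

12891/233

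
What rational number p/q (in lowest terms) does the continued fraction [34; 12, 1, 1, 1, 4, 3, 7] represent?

Start with 7.
3 + 1/(7/1) = 3 + 1/7 = 22/7
4 + 1/(22/7) = 4 + 7/22 = 95/22
1 + 1/(95/22) = 1 + 22/95 = 117/95
1 + 1/(117/95) = 1 + 95/117 = 212/117
1 + 1/(212/117) = 1 + 117/212 = 329/212
12 + 1/(329/212) = 12 + 212/329 = 4160/329
34 + 1/(4160/329) = 34 + 329/4160 = 141769/4160

141769/4160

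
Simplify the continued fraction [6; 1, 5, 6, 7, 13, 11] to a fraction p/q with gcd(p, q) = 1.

263711/38567

a_0 = 6: 6/1
a_1 = 1: 7/1
a_2 = 5: 41/6
a_3 = 6: 253/37
a_4 = 7: 1812/265
a_5 = 13: 23809/3482
a_6 = 11: 263711/38567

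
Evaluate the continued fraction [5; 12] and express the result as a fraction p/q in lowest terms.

61/12

Compute successive convergents:
a_0 = 5: 5/1
a_1 = 12: 61/12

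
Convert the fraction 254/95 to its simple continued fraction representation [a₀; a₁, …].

254 = 2·95 + 64, so a_0 = 2
95 = 1·64 + 31, so a_1 = 1
64 = 2·31 + 2, so a_2 = 2
31 = 15·2 + 1, so a_3 = 15
2 = 2·1 + 0, so a_4 = 2

[2; 1, 2, 15, 2]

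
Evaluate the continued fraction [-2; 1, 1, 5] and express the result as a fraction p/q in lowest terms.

Starting at the tail and folding back:
Start with 5.
1 + 1/(5/1) = 1 + 1/5 = 6/5
1 + 1/(6/5) = 1 + 5/6 = 11/6
-2 + 1/(11/6) = -2 + 6/11 = -16/11

-16/11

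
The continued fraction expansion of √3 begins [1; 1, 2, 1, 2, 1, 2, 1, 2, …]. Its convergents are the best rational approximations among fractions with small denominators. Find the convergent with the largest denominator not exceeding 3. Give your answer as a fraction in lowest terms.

5/3

a_0 = 1: 1/1  (≤ bound)
a_1 = 1: 2/1  (≤ bound)
a_2 = 2: 5/3  (≤ bound)
a_3 = 1: 7/4  (> 3, stop)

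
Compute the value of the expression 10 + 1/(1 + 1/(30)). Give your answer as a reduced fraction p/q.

340/31

a_0 = 10: 10/1
a_1 = 1: 11/1
a_2 = 30: 340/31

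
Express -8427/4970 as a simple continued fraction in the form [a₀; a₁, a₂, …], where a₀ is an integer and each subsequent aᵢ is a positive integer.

[-2; 3, 3, 1, 1, 23, 2, 4]

-8427 ÷ 4970 → quotient -2, remainder 1513
4970 ÷ 1513 → quotient 3, remainder 431
1513 ÷ 431 → quotient 3, remainder 220
431 ÷ 220 → quotient 1, remainder 211
220 ÷ 211 → quotient 1, remainder 9
211 ÷ 9 → quotient 23, remainder 4
9 ÷ 4 → quotient 2, remainder 1
4 ÷ 1 → quotient 4, remainder 0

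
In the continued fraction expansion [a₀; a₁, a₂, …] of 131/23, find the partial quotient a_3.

3

⌊131/23⌋ = 5, remainder 16
⌊23/16⌋ = 1, remainder 7
⌊16/7⌋ = 2, remainder 2
⌊7/2⌋ = 3, remainder 1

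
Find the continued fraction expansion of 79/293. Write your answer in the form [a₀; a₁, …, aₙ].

Apply division with remainder until the remainder is 0:
79 ÷ 293 → quotient 0, remainder 79
293 ÷ 79 → quotient 3, remainder 56
79 ÷ 56 → quotient 1, remainder 23
56 ÷ 23 → quotient 2, remainder 10
23 ÷ 10 → quotient 2, remainder 3
10 ÷ 3 → quotient 3, remainder 1
3 ÷ 1 → quotient 3, remainder 0

[0; 3, 1, 2, 2, 3, 3]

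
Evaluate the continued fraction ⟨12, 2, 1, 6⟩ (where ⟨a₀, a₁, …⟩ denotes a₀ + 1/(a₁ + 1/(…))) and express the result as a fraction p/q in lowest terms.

Start with 6.
1 + 1/(6/1) = 1 + 1/6 = 7/6
2 + 1/(7/6) = 2 + 6/7 = 20/7
12 + 1/(20/7) = 12 + 7/20 = 247/20

247/20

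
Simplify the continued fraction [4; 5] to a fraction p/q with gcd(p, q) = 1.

Start with 5.
4 + 1/(5/1) = 4 + 1/5 = 21/5

21/5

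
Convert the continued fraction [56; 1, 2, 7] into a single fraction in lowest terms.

1247/22

Start with 7.
2 + 1/(7/1) = 2 + 1/7 = 15/7
1 + 1/(15/7) = 1 + 7/15 = 22/15
56 + 1/(22/15) = 56 + 15/22 = 1247/22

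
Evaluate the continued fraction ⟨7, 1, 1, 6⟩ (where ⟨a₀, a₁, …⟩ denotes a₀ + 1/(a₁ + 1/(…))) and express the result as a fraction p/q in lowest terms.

98/13

a_0 = 7: 7/1
a_1 = 1: 8/1
a_2 = 1: 15/2
a_3 = 6: 98/13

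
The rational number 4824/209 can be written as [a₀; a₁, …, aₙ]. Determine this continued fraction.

⌊4824/209⌋ = 23, remainder 17
⌊209/17⌋ = 12, remainder 5
⌊17/5⌋ = 3, remainder 2
⌊5/2⌋ = 2, remainder 1
⌊2/1⌋ = 2, remainder 0

[23; 12, 3, 2, 2]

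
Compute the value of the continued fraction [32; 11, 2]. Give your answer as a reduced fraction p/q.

Use the convergent recurrence hₖ = aₖ·hₖ₋₁ + hₖ₋₂ (and likewise for the denominators kₖ):
a_0 = 32: 32/1
a_1 = 11: 353/11
a_2 = 2: 738/23

738/23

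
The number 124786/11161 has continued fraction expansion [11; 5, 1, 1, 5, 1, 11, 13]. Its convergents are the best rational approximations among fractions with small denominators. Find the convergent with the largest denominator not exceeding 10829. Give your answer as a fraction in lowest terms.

9537/853

List convergents until the denominator exceeds the bound:
a_0 = 11: 11/1  (≤ bound)
a_1 = 5: 56/5  (≤ bound)
a_2 = 1: 67/6  (≤ bound)
a_3 = 1: 123/11  (≤ bound)
a_4 = 5: 682/61  (≤ bound)
a_5 = 1: 805/72  (≤ bound)
a_6 = 11: 9537/853  (≤ bound)
a_7 = 13: 124786/11161  (> 10829, stop)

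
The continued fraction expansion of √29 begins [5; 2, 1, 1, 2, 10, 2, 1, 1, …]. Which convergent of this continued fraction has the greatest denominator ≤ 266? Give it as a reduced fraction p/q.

727/135

List convergents until the denominator exceeds the bound:
a_0 = 5: 5/1  (≤ bound)
a_1 = 2: 11/2  (≤ bound)
a_2 = 1: 16/3  (≤ bound)
a_3 = 1: 27/5  (≤ bound)
a_4 = 2: 70/13  (≤ bound)
a_5 = 10: 727/135  (≤ bound)
a_6 = 2: 1524/283  (> 266, stop)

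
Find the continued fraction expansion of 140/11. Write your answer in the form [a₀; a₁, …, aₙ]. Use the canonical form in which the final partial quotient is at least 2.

[12; 1, 2, 1, 2]

140 ÷ 11 → quotient 12, remainder 8
11 ÷ 8 → quotient 1, remainder 3
8 ÷ 3 → quotient 2, remainder 2
3 ÷ 2 → quotient 1, remainder 1
2 ÷ 1 → quotient 2, remainder 0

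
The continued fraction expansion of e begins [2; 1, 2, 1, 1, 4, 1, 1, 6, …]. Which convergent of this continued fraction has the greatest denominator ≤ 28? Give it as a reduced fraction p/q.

19/7

a_0 = 2: 2/1  (≤ bound)
a_1 = 1: 3/1  (≤ bound)
a_2 = 2: 8/3  (≤ bound)
a_3 = 1: 11/4  (≤ bound)
a_4 = 1: 19/7  (≤ bound)
a_5 = 4: 87/32  (> 28, stop)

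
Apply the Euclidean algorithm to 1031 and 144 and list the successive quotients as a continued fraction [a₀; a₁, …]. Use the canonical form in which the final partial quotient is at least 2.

Apply division with remainder until the remainder is 0:
1031 = 7·144 + 23, so a_0 = 7
144 = 6·23 + 6, so a_1 = 6
23 = 3·6 + 5, so a_2 = 3
6 = 1·5 + 1, so a_3 = 1
5 = 5·1 + 0, so a_4 = 5

[7; 6, 3, 1, 5]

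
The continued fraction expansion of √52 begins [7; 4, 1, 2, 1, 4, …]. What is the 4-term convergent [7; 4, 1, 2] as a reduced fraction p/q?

Start with 2.
1 + 1/(2/1) = 1 + 1/2 = 3/2
4 + 1/(3/2) = 4 + 2/3 = 14/3
7 + 1/(14/3) = 7 + 3/14 = 101/14

101/14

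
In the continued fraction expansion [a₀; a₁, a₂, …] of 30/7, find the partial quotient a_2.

2

Repeatedly divide and take the remainder:
⌊30/7⌋ = 4, remainder 2
⌊7/2⌋ = 3, remainder 1
⌊2/1⌋ = 2, remainder 0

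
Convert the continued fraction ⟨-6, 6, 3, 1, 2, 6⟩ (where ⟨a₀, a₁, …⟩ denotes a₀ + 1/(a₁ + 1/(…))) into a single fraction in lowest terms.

Collapse the nested fraction from the inside out:
Start with 6.
2 + 1/(6/1) = 2 + 1/6 = 13/6
1 + 1/(13/6) = 1 + 6/13 = 19/13
3 + 1/(19/13) = 3 + 13/19 = 70/19
6 + 1/(70/19) = 6 + 19/70 = 439/70
-6 + 1/(439/70) = -6 + 70/439 = -2564/439

-2564/439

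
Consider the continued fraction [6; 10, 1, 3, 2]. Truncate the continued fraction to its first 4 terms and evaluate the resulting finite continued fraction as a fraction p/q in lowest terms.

262/43

Start with 3.
1 + 1/(3/1) = 1 + 1/3 = 4/3
10 + 1/(4/3) = 10 + 3/4 = 43/4
6 + 1/(43/4) = 6 + 4/43 = 262/43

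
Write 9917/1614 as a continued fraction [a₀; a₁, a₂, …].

[6; 6, 1, 12, 1, 2, 2, 2]

Apply division with remainder until the remainder is 0:
9917 ÷ 1614 → quotient 6, remainder 233
1614 ÷ 233 → quotient 6, remainder 216
233 ÷ 216 → quotient 1, remainder 17
216 ÷ 17 → quotient 12, remainder 12
17 ÷ 12 → quotient 1, remainder 5
12 ÷ 5 → quotient 2, remainder 2
5 ÷ 2 → quotient 2, remainder 1
2 ÷ 1 → quotient 2, remainder 0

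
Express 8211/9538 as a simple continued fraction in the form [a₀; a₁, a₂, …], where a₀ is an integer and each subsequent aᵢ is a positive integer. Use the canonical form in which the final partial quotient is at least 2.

Repeatedly divide and take the remainder:
8211 ÷ 9538 → quotient 0, remainder 8211
9538 ÷ 8211 → quotient 1, remainder 1327
8211 ÷ 1327 → quotient 6, remainder 249
1327 ÷ 249 → quotient 5, remainder 82
249 ÷ 82 → quotient 3, remainder 3
82 ÷ 3 → quotient 27, remainder 1
3 ÷ 1 → quotient 3, remainder 0

[0; 1, 6, 5, 3, 27, 3]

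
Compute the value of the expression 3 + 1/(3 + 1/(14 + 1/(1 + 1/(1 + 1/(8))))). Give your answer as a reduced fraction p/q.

Start with 8.
1 + 1/(8/1) = 1 + 1/8 = 9/8
1 + 1/(9/8) = 1 + 8/9 = 17/9
14 + 1/(17/9) = 14 + 9/17 = 247/17
3 + 1/(247/17) = 3 + 17/247 = 758/247
3 + 1/(758/247) = 3 + 247/758 = 2521/758

2521/758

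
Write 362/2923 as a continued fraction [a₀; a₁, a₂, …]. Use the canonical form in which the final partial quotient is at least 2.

[0; 8, 13, 2, 2, 5]

Run the Euclidean algorithm, recording each quotient:
362 = 0·2923 + 362, so a_0 = 0
2923 = 8·362 + 27, so a_1 = 8
362 = 13·27 + 11, so a_2 = 13
27 = 2·11 + 5, so a_3 = 2
11 = 2·5 + 1, so a_4 = 2
5 = 5·1 + 0, so a_5 = 5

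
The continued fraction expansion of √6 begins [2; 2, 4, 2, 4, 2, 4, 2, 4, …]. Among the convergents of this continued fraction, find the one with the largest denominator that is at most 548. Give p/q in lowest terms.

485/198

a_0 = 2: 2/1  (≤ bound)
a_1 = 2: 5/2  (≤ bound)
a_2 = 4: 22/9  (≤ bound)
a_3 = 2: 49/20  (≤ bound)
a_4 = 4: 218/89  (≤ bound)
a_5 = 2: 485/198  (≤ bound)
a_6 = 4: 2158/881  (> 548, stop)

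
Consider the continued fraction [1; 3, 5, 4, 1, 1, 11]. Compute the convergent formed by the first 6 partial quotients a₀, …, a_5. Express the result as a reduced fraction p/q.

Use the convergent recurrence hₖ = aₖ·hₖ₋₁ + hₖ₋₂ (and likewise for the denominators kₖ):
a_0 = 1: 1/1
a_1 = 3: 4/3
a_2 = 5: 21/16
a_3 = 4: 88/67
a_4 = 1: 109/83
a_5 = 1: 197/150

197/150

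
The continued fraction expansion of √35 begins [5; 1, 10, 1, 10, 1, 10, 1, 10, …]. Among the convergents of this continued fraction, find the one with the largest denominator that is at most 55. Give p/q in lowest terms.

71/12

a_0 = 5: 5/1  (≤ bound)
a_1 = 1: 6/1  (≤ bound)
a_2 = 10: 65/11  (≤ bound)
a_3 = 1: 71/12  (≤ bound)
a_4 = 10: 775/131  (> 55, stop)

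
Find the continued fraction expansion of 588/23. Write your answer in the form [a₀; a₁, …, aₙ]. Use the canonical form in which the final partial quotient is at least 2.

[25; 1, 1, 3, 3]

588 = 25·23 + 13, so a_0 = 25
23 = 1·13 + 10, so a_1 = 1
13 = 1·10 + 3, so a_2 = 1
10 = 3·3 + 1, so a_3 = 3
3 = 3·1 + 0, so a_4 = 3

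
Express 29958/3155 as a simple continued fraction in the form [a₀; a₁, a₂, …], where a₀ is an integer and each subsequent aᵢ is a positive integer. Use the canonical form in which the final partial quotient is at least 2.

29958 = 9·3155 + 1563, so a_0 = 9
3155 = 2·1563 + 29, so a_1 = 2
1563 = 53·29 + 26, so a_2 = 53
29 = 1·26 + 3, so a_3 = 1
26 = 8·3 + 2, so a_4 = 8
3 = 1·2 + 1, so a_5 = 1
2 = 2·1 + 0, so a_6 = 2

[9; 2, 53, 1, 8, 1, 2]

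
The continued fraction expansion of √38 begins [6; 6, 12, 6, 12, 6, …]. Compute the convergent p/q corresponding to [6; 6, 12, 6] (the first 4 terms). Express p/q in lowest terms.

Compute successive convergents:
a_0 = 6: 6/1
a_1 = 6: 37/6
a_2 = 12: 450/73
a_3 = 6: 2737/444

2737/444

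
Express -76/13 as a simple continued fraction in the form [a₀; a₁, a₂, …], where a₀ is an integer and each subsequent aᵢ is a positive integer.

⌊-76/13⌋ = -6, remainder 2
⌊13/2⌋ = 6, remainder 1
⌊2/1⌋ = 2, remainder 0

[-6; 6, 2]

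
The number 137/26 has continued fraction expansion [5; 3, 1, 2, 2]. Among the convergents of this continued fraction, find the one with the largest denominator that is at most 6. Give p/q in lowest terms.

21/4

a_0 = 5: 5/1  (≤ bound)
a_1 = 3: 16/3  (≤ bound)
a_2 = 1: 21/4  (≤ bound)
a_3 = 2: 58/11  (> 6, stop)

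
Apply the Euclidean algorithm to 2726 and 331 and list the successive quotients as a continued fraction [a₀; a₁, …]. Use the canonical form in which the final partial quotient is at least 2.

Repeatedly divide and take the remainder:
2726 ÷ 331 → quotient 8, remainder 78
331 ÷ 78 → quotient 4, remainder 19
78 ÷ 19 → quotient 4, remainder 2
19 ÷ 2 → quotient 9, remainder 1
2 ÷ 1 → quotient 2, remainder 0

[8; 4, 4, 9, 2]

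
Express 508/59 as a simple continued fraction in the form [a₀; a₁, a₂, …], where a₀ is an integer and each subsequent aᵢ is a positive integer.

[8; 1, 1, 1, 1, 3, 3]

Apply division with remainder until the remainder is 0:
⌊508/59⌋ = 8, remainder 36
⌊59/36⌋ = 1, remainder 23
⌊36/23⌋ = 1, remainder 13
⌊23/13⌋ = 1, remainder 10
⌊13/10⌋ = 1, remainder 3
⌊10/3⌋ = 3, remainder 1
⌊3/1⌋ = 3, remainder 0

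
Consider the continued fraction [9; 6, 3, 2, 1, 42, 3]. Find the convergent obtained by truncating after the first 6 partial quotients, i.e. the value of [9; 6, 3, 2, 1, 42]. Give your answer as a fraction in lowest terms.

24637/2690

Start with 42.
1 + 1/(42/1) = 1 + 1/42 = 43/42
2 + 1/(43/42) = 2 + 42/43 = 128/43
3 + 1/(128/43) = 3 + 43/128 = 427/128
6 + 1/(427/128) = 6 + 128/427 = 2690/427
9 + 1/(2690/427) = 9 + 427/2690 = 24637/2690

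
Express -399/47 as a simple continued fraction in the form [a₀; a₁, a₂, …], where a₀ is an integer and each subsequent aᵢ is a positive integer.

-399 ÷ 47 → quotient -9, remainder 24
47 ÷ 24 → quotient 1, remainder 23
24 ÷ 23 → quotient 1, remainder 1
23 ÷ 1 → quotient 23, remainder 0

[-9; 1, 1, 23]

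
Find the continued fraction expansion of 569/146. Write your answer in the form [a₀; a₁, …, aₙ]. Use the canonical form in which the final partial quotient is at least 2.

[3; 1, 8, 1, 2, 1, 3]

569 ÷ 146 → quotient 3, remainder 131
146 ÷ 131 → quotient 1, remainder 15
131 ÷ 15 → quotient 8, remainder 11
15 ÷ 11 → quotient 1, remainder 4
11 ÷ 4 → quotient 2, remainder 3
4 ÷ 3 → quotient 1, remainder 1
3 ÷ 1 → quotient 3, remainder 0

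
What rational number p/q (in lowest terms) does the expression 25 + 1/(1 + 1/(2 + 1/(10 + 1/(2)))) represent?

1669/65

Start with 2.
10 + 1/(2/1) = 10 + 1/2 = 21/2
2 + 1/(21/2) = 2 + 2/21 = 44/21
1 + 1/(44/21) = 1 + 21/44 = 65/44
25 + 1/(65/44) = 25 + 44/65 = 1669/65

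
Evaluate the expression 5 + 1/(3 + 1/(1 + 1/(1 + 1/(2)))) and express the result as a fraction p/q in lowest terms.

Start with 2.
1 + 1/(2/1) = 1 + 1/2 = 3/2
1 + 1/(3/2) = 1 + 2/3 = 5/3
3 + 1/(5/3) = 3 + 3/5 = 18/5
5 + 1/(18/5) = 5 + 5/18 = 95/18

95/18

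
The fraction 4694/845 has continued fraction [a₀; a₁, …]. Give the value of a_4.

23

Apply division with remainder until the remainder is 0:
4694 = 5·845 + 469, so a_0 = 5
845 = 1·469 + 376, so a_1 = 1
469 = 1·376 + 93, so a_2 = 1
376 = 4·93 + 4, so a_3 = 4
93 = 23·4 + 1, so a_4 = 23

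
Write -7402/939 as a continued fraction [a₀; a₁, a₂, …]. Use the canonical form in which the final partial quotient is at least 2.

Apply division with remainder until the remainder is 0:
-7402 ÷ 939 → quotient -8, remainder 110
939 ÷ 110 → quotient 8, remainder 59
110 ÷ 59 → quotient 1, remainder 51
59 ÷ 51 → quotient 1, remainder 8
51 ÷ 8 → quotient 6, remainder 3
8 ÷ 3 → quotient 2, remainder 2
3 ÷ 2 → quotient 1, remainder 1
2 ÷ 1 → quotient 2, remainder 0

[-8; 8, 1, 1, 6, 2, 1, 2]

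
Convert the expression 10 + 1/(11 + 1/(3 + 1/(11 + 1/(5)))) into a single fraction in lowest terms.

19763/1959

Start with 5.
11 + 1/(5/1) = 11 + 1/5 = 56/5
3 + 1/(56/5) = 3 + 5/56 = 173/56
11 + 1/(173/56) = 11 + 56/173 = 1959/173
10 + 1/(1959/173) = 10 + 173/1959 = 19763/1959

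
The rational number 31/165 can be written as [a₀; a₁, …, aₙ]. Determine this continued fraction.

[0; 5, 3, 10]

31 ÷ 165 → quotient 0, remainder 31
165 ÷ 31 → quotient 5, remainder 10
31 ÷ 10 → quotient 3, remainder 1
10 ÷ 1 → quotient 10, remainder 0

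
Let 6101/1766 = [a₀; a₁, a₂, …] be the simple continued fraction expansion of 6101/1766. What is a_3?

53

Apply division with remainder until the remainder is 0:
6101 = 3·1766 + 803, so a_0 = 3
1766 = 2·803 + 160, so a_1 = 2
803 = 5·160 + 3, so a_2 = 5
160 = 53·3 + 1, so a_3 = 53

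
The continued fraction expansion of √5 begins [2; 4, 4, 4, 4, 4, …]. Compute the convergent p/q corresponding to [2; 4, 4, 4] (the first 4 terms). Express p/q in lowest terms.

Build up convergents one term at a time:
a_0 = 2: 2/1
a_1 = 4: 9/4
a_2 = 4: 38/17
a_3 = 4: 161/72

161/72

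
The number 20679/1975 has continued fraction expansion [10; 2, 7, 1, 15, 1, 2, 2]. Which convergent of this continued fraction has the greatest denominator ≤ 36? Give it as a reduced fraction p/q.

178/17

List convergents until the denominator exceeds the bound:
a_0 = 10: 10/1  (≤ bound)
a_1 = 2: 21/2  (≤ bound)
a_2 = 7: 157/15  (≤ bound)
a_3 = 1: 178/17  (≤ bound)
a_4 = 15: 2827/270  (> 36, stop)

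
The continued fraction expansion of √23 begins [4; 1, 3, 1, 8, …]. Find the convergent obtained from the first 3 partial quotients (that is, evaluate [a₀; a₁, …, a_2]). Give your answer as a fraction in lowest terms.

19/4

Starting at the tail and folding back:
Start with 3.
1 + 1/(3/1) = 1 + 1/3 = 4/3
4 + 1/(4/3) = 4 + 3/4 = 19/4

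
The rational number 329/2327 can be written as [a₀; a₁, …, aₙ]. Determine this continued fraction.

[0; 7, 13, 1, 2, 2, 3]

Run the Euclidean algorithm, recording each quotient:
329 ÷ 2327 → quotient 0, remainder 329
2327 ÷ 329 → quotient 7, remainder 24
329 ÷ 24 → quotient 13, remainder 17
24 ÷ 17 → quotient 1, remainder 7
17 ÷ 7 → quotient 2, remainder 3
7 ÷ 3 → quotient 2, remainder 1
3 ÷ 1 → quotient 3, remainder 0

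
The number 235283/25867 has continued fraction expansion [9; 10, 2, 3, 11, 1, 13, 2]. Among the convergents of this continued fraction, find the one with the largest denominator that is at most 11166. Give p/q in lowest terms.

a_0 = 9: 9/1  (≤ bound)
a_1 = 10: 91/10  (≤ bound)
a_2 = 2: 191/21  (≤ bound)
a_3 = 3: 664/73  (≤ bound)
a_4 = 11: 7495/824  (≤ bound)
a_5 = 1: 8159/897  (≤ bound)
a_6 = 13: 113562/12485  (> 11166, stop)

8159/897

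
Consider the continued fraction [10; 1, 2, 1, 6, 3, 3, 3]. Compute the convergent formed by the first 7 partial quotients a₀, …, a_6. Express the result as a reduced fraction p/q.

3029/282

Start with 3.
3 + 1/(3/1) = 3 + 1/3 = 10/3
6 + 1/(10/3) = 6 + 3/10 = 63/10
1 + 1/(63/10) = 1 + 10/63 = 73/63
2 + 1/(73/63) = 2 + 63/73 = 209/73
1 + 1/(209/73) = 1 + 73/209 = 282/209
10 + 1/(282/209) = 10 + 209/282 = 3029/282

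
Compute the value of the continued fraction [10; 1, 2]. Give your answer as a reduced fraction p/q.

32/3

Starting at the tail and folding back:
Start with 2.
1 + 1/(2/1) = 1 + 1/2 = 3/2
10 + 1/(3/2) = 10 + 2/3 = 32/3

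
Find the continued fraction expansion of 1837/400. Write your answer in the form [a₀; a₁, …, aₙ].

1837 = 4·400 + 237, so a_0 = 4
400 = 1·237 + 163, so a_1 = 1
237 = 1·163 + 74, so a_2 = 1
163 = 2·74 + 15, so a_3 = 2
74 = 4·15 + 14, so a_4 = 4
15 = 1·14 + 1, so a_5 = 1
14 = 14·1 + 0, so a_6 = 14

[4; 1, 1, 2, 4, 1, 14]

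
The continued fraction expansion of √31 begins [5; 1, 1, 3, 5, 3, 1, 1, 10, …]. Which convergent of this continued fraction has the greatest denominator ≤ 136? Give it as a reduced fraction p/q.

a_0 = 5: 5/1  (≤ bound)
a_1 = 1: 6/1  (≤ bound)
a_2 = 1: 11/2  (≤ bound)
a_3 = 3: 39/7  (≤ bound)
a_4 = 5: 206/37  (≤ bound)
a_5 = 3: 657/118  (≤ bound)
a_6 = 1: 863/155  (> 136, stop)

657/118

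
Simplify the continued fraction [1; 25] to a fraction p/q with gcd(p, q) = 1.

26/25

a_0 = 1: 1/1
a_1 = 25: 26/25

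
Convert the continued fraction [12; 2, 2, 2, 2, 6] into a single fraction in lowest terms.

2309/186

Compute successive convergents:
a_0 = 12: 12/1
a_1 = 2: 25/2
a_2 = 2: 62/5
a_3 = 2: 149/12
a_4 = 2: 360/29
a_5 = 6: 2309/186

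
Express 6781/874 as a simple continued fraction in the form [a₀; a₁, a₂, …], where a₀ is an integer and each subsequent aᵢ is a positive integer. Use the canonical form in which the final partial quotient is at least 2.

[7; 1, 3, 7, 30]

6781 ÷ 874 → quotient 7, remainder 663
874 ÷ 663 → quotient 1, remainder 211
663 ÷ 211 → quotient 3, remainder 30
211 ÷ 30 → quotient 7, remainder 1
30 ÷ 1 → quotient 30, remainder 0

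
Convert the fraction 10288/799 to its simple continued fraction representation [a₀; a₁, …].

10288 ÷ 799 → quotient 12, remainder 700
799 ÷ 700 → quotient 1, remainder 99
700 ÷ 99 → quotient 7, remainder 7
99 ÷ 7 → quotient 14, remainder 1
7 ÷ 1 → quotient 7, remainder 0

[12; 1, 7, 14, 7]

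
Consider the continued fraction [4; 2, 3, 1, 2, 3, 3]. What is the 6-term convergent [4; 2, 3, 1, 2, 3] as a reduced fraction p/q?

a_0 = 4: 4/1
a_1 = 2: 9/2
a_2 = 3: 31/7
a_3 = 1: 40/9
a_4 = 2: 111/25
a_5 = 3: 373/84

373/84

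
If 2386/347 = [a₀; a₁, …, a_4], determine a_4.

⌊2386/347⌋ = 6, remainder 304
⌊347/304⌋ = 1, remainder 43
⌊304/43⌋ = 7, remainder 3
⌊43/3⌋ = 14, remainder 1
⌊3/1⌋ = 3, remainder 0

3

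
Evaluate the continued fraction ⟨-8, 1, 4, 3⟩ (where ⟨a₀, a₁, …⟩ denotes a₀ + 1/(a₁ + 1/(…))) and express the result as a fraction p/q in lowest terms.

-115/16

Compute successive convergents:
a_0 = -8: -8/1
a_1 = 1: -7/1
a_2 = 4: -36/5
a_3 = 3: -115/16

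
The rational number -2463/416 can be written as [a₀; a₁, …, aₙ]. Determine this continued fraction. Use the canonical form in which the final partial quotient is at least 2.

Apply division with remainder until the remainder is 0:
-2463 = -6·416 + 33, so a_0 = -6
416 = 12·33 + 20, so a_1 = 12
33 = 1·20 + 13, so a_2 = 1
20 = 1·13 + 7, so a_3 = 1
13 = 1·7 + 6, so a_4 = 1
7 = 1·6 + 1, so a_5 = 1
6 = 6·1 + 0, so a_6 = 6

[-6; 12, 1, 1, 1, 1, 6]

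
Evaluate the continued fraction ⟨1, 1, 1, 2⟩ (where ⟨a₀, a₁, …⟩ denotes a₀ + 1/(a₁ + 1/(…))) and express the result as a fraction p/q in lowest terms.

8/5

Start with 2.
1 + 1/(2/1) = 1 + 1/2 = 3/2
1 + 1/(3/2) = 1 + 2/3 = 5/3
1 + 1/(5/3) = 1 + 3/5 = 8/5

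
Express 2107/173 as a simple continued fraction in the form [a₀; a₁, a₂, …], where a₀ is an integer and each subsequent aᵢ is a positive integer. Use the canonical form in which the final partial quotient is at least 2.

[12; 5, 1, 1, 2, 1, 1, 2]

⌊2107/173⌋ = 12, remainder 31
⌊173/31⌋ = 5, remainder 18
⌊31/18⌋ = 1, remainder 13
⌊18/13⌋ = 1, remainder 5
⌊13/5⌋ = 2, remainder 3
⌊5/3⌋ = 1, remainder 2
⌊3/2⌋ = 1, remainder 1
⌊2/1⌋ = 2, remainder 0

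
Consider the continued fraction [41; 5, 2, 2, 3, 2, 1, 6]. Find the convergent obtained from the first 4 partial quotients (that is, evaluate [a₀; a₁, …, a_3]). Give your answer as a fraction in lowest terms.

Work from the innermost term outward:
Start with 2.
2 + 1/(2/1) = 2 + 1/2 = 5/2
5 + 1/(5/2) = 5 + 2/5 = 27/5
41 + 1/(27/5) = 41 + 5/27 = 1112/27

1112/27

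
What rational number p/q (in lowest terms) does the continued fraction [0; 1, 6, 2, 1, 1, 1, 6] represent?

338/391

Build up convergents one term at a time:
a_0 = 0: 0/1
a_1 = 1: 1/1
a_2 = 6: 6/7
a_3 = 2: 13/15
a_4 = 1: 19/22
a_5 = 1: 32/37
a_6 = 1: 51/59
a_7 = 6: 338/391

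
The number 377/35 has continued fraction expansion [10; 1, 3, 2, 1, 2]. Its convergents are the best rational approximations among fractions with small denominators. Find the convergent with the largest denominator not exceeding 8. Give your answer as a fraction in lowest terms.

43/4

a_0 = 10: 10/1  (≤ bound)
a_1 = 1: 11/1  (≤ bound)
a_2 = 3: 43/4  (≤ bound)
a_3 = 2: 97/9  (> 8, stop)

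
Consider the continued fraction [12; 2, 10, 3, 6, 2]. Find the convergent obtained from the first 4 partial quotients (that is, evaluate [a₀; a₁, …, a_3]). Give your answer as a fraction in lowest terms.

Start with 3.
10 + 1/(3/1) = 10 + 1/3 = 31/3
2 + 1/(31/3) = 2 + 3/31 = 65/31
12 + 1/(65/31) = 12 + 31/65 = 811/65

811/65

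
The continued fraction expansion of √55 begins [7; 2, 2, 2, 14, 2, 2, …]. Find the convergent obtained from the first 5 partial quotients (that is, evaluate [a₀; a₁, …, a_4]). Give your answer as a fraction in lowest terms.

Build up convergents one term at a time:
a_0 = 7: 7/1
a_1 = 2: 15/2
a_2 = 2: 37/5
a_3 = 2: 89/12
a_4 = 14: 1283/173

1283/173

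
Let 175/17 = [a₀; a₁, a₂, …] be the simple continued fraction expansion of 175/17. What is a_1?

175 ÷ 17 → quotient 10, remainder 5
17 ÷ 5 → quotient 3, remainder 2

3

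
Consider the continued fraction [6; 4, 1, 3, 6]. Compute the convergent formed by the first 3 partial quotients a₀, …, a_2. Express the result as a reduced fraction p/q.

31/5

a_0 = 6: 6/1
a_1 = 4: 25/4
a_2 = 1: 31/5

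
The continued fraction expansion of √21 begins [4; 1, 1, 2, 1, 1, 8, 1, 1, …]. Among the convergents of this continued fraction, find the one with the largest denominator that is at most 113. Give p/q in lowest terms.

a_0 = 4: 4/1  (≤ bound)
a_1 = 1: 5/1  (≤ bound)
a_2 = 1: 9/2  (≤ bound)
a_3 = 2: 23/5  (≤ bound)
a_4 = 1: 32/7  (≤ bound)
a_5 = 1: 55/12  (≤ bound)
a_6 = 8: 472/103  (≤ bound)
a_7 = 1: 527/115  (> 113, stop)

472/103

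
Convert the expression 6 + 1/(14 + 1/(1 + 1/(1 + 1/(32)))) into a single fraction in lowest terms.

5723/943

Starting at the tail and folding back:
Start with 32.
1 + 1/(32/1) = 1 + 1/32 = 33/32
1 + 1/(33/32) = 1 + 32/33 = 65/33
14 + 1/(65/33) = 14 + 33/65 = 943/65
6 + 1/(943/65) = 6 + 65/943 = 5723/943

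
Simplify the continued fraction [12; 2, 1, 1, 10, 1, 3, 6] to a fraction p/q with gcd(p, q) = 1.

a_0 = 12: 12/1
a_1 = 2: 25/2
a_2 = 1: 37/3
a_3 = 1: 62/5
a_4 = 10: 657/53
a_5 = 1: 719/58
a_6 = 3: 2814/227
a_7 = 6: 17603/1420

17603/1420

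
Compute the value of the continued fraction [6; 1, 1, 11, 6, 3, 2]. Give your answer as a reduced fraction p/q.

6691/1026

Starting at the tail and folding back:
Start with 2.
3 + 1/(2/1) = 3 + 1/2 = 7/2
6 + 1/(7/2) = 6 + 2/7 = 44/7
11 + 1/(44/7) = 11 + 7/44 = 491/44
1 + 1/(491/44) = 1 + 44/491 = 535/491
1 + 1/(535/491) = 1 + 491/535 = 1026/535
6 + 1/(1026/535) = 6 + 535/1026 = 6691/1026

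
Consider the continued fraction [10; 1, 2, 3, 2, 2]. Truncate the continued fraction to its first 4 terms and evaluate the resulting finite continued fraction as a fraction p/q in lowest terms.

a_0 = 10: 10/1
a_1 = 1: 11/1
a_2 = 2: 32/3
a_3 = 3: 107/10

107/10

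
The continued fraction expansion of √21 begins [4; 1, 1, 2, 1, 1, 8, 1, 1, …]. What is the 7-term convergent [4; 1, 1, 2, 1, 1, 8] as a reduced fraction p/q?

472/103

a_0 = 4: 4/1
a_1 = 1: 5/1
a_2 = 1: 9/2
a_3 = 2: 23/5
a_4 = 1: 32/7
a_5 = 1: 55/12
a_6 = 8: 472/103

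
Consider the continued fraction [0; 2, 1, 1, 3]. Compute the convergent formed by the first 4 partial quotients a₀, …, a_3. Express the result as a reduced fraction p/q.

2/5

Collapse the nested fraction from the inside out:
Start with 1.
1 + 1/(1/1) = 1 + 1/1 = 2/1
2 + 1/(2/1) = 2 + 1/2 = 5/2
0 + 1/(5/2) = 0 + 2/5 = 2/5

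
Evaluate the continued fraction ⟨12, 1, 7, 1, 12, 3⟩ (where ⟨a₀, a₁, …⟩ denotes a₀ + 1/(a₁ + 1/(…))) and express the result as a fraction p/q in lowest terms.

4601/357

Use the convergent recurrence hₖ = aₖ·hₖ₋₁ + hₖ₋₂ (and likewise for the denominators kₖ):
a_0 = 12: 12/1
a_1 = 1: 13/1
a_2 = 7: 103/8
a_3 = 1: 116/9
a_4 = 12: 1495/116
a_5 = 3: 4601/357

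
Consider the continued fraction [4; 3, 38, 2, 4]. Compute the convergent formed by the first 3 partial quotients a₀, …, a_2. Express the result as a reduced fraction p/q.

a_0 = 4: 4/1
a_1 = 3: 13/3
a_2 = 38: 498/115

498/115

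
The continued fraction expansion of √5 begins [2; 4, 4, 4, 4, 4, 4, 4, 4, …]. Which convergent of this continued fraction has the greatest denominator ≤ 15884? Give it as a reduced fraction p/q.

a_0 = 2: 2/1  (≤ bound)
a_1 = 4: 9/4  (≤ bound)
a_2 = 4: 38/17  (≤ bound)
a_3 = 4: 161/72  (≤ bound)
a_4 = 4: 682/305  (≤ bound)
a_5 = 4: 2889/1292  (≤ bound)
a_6 = 4: 12238/5473  (≤ bound)
a_7 = 4: 51841/23184  (> 15884, stop)

12238/5473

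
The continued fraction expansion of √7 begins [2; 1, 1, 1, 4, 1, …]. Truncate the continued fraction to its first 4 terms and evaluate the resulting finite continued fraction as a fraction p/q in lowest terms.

a_0 = 2: 2/1
a_1 = 1: 3/1
a_2 = 1: 5/2
a_3 = 1: 8/3

8/3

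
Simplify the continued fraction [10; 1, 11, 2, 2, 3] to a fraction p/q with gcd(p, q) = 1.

2304/211

Work from the innermost term outward:
Start with 3.
2 + 1/(3/1) = 2 + 1/3 = 7/3
2 + 1/(7/3) = 2 + 3/7 = 17/7
11 + 1/(17/7) = 11 + 7/17 = 194/17
1 + 1/(194/17) = 1 + 17/194 = 211/194
10 + 1/(211/194) = 10 + 194/211 = 2304/211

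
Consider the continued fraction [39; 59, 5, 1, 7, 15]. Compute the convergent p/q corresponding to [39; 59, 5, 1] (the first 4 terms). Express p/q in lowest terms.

a_0 = 39: 39/1
a_1 = 59: 2302/59
a_2 = 5: 11549/296
a_3 = 1: 13851/355

13851/355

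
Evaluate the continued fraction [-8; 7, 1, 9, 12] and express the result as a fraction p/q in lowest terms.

-7527/956

Build up convergents one term at a time:
a_0 = -8: -8/1
a_1 = 7: -55/7
a_2 = 1: -63/8
a_3 = 9: -622/79
a_4 = 12: -7527/956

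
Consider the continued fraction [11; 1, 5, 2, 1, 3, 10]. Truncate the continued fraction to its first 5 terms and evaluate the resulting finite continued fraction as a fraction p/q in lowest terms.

225/19

Start with 1.
2 + 1/(1/1) = 2 + 1/1 = 3/1
5 + 1/(3/1) = 5 + 1/3 = 16/3
1 + 1/(16/3) = 1 + 3/16 = 19/16
11 + 1/(19/16) = 11 + 16/19 = 225/19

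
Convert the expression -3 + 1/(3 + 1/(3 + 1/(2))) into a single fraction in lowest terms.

Start with 2.
3 + 1/(2/1) = 3 + 1/2 = 7/2
3 + 1/(7/2) = 3 + 2/7 = 23/7
-3 + 1/(23/7) = -3 + 7/23 = -62/23

-62/23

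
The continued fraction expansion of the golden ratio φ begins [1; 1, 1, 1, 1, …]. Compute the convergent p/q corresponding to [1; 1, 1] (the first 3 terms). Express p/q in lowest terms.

Collapse the nested fraction from the inside out:
Start with 1.
1 + 1/(1/1) = 1 + 1/1 = 2/1
1 + 1/(2/1) = 1 + 1/2 = 3/2

3/2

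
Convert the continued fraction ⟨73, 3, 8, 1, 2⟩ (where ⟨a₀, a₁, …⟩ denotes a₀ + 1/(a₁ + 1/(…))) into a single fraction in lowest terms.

Build up convergents one term at a time:
a_0 = 73: 73/1
a_1 = 3: 220/3
a_2 = 8: 1833/25
a_3 = 1: 2053/28
a_4 = 2: 5939/81

5939/81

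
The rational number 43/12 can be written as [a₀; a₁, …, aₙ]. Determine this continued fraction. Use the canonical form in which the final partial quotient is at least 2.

Run the Euclidean algorithm, recording each quotient:
⌊43/12⌋ = 3, remainder 7
⌊12/7⌋ = 1, remainder 5
⌊7/5⌋ = 1, remainder 2
⌊5/2⌋ = 2, remainder 1
⌊2/1⌋ = 2, remainder 0

[3; 1, 1, 2, 2]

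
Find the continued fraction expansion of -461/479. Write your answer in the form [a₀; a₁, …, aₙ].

-461 ÷ 479 → quotient -1, remainder 18
479 ÷ 18 → quotient 26, remainder 11
18 ÷ 11 → quotient 1, remainder 7
11 ÷ 7 → quotient 1, remainder 4
7 ÷ 4 → quotient 1, remainder 3
4 ÷ 3 → quotient 1, remainder 1
3 ÷ 1 → quotient 3, remainder 0

[-1; 26, 1, 1, 1, 1, 3]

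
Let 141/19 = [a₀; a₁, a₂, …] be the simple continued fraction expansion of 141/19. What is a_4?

2

141 = 7·19 + 8, so a_0 = 7
19 = 2·8 + 3, so a_1 = 2
8 = 2·3 + 2, so a_2 = 2
3 = 1·2 + 1, so a_3 = 1
2 = 2·1 + 0, so a_4 = 2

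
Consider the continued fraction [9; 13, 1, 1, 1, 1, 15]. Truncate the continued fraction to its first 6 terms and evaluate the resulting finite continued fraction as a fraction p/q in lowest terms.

617/68

Work from the innermost term outward:
Start with 1.
1 + 1/(1/1) = 1 + 1/1 = 2/1
1 + 1/(2/1) = 1 + 1/2 = 3/2
1 + 1/(3/2) = 1 + 2/3 = 5/3
13 + 1/(5/3) = 13 + 3/5 = 68/5
9 + 1/(68/5) = 9 + 5/68 = 617/68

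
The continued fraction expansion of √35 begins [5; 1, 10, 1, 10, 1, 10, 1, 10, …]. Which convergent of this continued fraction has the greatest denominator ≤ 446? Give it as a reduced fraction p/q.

a_0 = 5: 5/1  (≤ bound)
a_1 = 1: 6/1  (≤ bound)
a_2 = 10: 65/11  (≤ bound)
a_3 = 1: 71/12  (≤ bound)
a_4 = 10: 775/131  (≤ bound)
a_5 = 1: 846/143  (≤ bound)
a_6 = 10: 9235/1561  (> 446, stop)

846/143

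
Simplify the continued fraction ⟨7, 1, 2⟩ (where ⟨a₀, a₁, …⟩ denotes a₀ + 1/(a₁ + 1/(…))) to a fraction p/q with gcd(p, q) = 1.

Start with 2.
1 + 1/(2/1) = 1 + 1/2 = 3/2
7 + 1/(3/2) = 7 + 2/3 = 23/3

23/3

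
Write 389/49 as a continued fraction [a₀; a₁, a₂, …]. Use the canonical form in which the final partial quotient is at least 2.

⌊389/49⌋ = 7, remainder 46
⌊49/46⌋ = 1, remainder 3
⌊46/3⌋ = 15, remainder 1
⌊3/1⌋ = 3, remainder 0

[7; 1, 15, 3]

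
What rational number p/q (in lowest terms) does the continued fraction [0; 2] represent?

Work from the innermost term outward:
Start with 2.
0 + 1/(2/1) = 0 + 1/2 = 1/2

1/2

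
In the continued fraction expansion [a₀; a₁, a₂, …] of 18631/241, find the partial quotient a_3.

Run the Euclidean algorithm, recording each quotient:
18631 ÷ 241 → quotient 77, remainder 74
241 ÷ 74 → quotient 3, remainder 19
74 ÷ 19 → quotient 3, remainder 17
19 ÷ 17 → quotient 1, remainder 2

1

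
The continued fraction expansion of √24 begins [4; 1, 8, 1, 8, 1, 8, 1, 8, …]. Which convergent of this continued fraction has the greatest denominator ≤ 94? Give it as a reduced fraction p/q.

436/89

List convergents until the denominator exceeds the bound:
a_0 = 4: 4/1  (≤ bound)
a_1 = 1: 5/1  (≤ bound)
a_2 = 8: 44/9  (≤ bound)
a_3 = 1: 49/10  (≤ bound)
a_4 = 8: 436/89  (≤ bound)
a_5 = 1: 485/99  (> 94, stop)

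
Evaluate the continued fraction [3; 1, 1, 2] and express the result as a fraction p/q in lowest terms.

a_0 = 3: 3/1
a_1 = 1: 4/1
a_2 = 1: 7/2
a_3 = 2: 18/5

18/5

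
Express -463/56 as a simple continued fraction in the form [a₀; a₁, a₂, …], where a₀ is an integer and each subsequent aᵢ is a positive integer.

[-9; 1, 2, 1, 2, 1, 3]

⌊-463/56⌋ = -9, remainder 41
⌊56/41⌋ = 1, remainder 15
⌊41/15⌋ = 2, remainder 11
⌊15/11⌋ = 1, remainder 4
⌊11/4⌋ = 2, remainder 3
⌊4/3⌋ = 1, remainder 1
⌊3/1⌋ = 3, remainder 0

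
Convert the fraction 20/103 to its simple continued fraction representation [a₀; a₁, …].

[0; 5, 6, 1, 2]

⌊20/103⌋ = 0, remainder 20
⌊103/20⌋ = 5, remainder 3
⌊20/3⌋ = 6, remainder 2
⌊3/2⌋ = 1, remainder 1
⌊2/1⌋ = 2, remainder 0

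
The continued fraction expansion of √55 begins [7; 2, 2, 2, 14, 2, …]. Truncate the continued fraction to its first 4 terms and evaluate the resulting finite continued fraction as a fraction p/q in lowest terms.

89/12

a_0 = 7: 7/1
a_1 = 2: 15/2
a_2 = 2: 37/5
a_3 = 2: 89/12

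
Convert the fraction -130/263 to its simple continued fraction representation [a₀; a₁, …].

-130 ÷ 263 → quotient -1, remainder 133
263 ÷ 133 → quotient 1, remainder 130
133 ÷ 130 → quotient 1, remainder 3
130 ÷ 3 → quotient 43, remainder 1
3 ÷ 1 → quotient 3, remainder 0

[-1; 1, 1, 43, 3]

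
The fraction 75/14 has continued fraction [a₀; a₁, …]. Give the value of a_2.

1

Repeatedly divide and take the remainder:
75 = 5·14 + 5, so a_0 = 5
14 = 2·5 + 4, so a_1 = 2
5 = 1·4 + 1, so a_2 = 1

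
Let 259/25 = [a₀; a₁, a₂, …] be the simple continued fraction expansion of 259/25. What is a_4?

259 ÷ 25 → quotient 10, remainder 9
25 ÷ 9 → quotient 2, remainder 7
9 ÷ 7 → quotient 1, remainder 2
7 ÷ 2 → quotient 3, remainder 1
2 ÷ 1 → quotient 2, remainder 0

2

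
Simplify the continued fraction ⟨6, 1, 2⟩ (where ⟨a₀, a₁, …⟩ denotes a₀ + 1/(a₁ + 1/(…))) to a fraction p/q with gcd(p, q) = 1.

20/3

a_0 = 6: 6/1
a_1 = 1: 7/1
a_2 = 2: 20/3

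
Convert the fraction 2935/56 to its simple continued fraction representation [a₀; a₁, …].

[52; 2, 2, 3, 3]

2935 = 52·56 + 23, so a_0 = 52
56 = 2·23 + 10, so a_1 = 2
23 = 2·10 + 3, so a_2 = 2
10 = 3·3 + 1, so a_3 = 3
3 = 3·1 + 0, so a_4 = 3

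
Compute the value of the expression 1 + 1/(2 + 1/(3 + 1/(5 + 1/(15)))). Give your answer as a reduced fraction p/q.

805/562

a_0 = 1: 1/1
a_1 = 2: 3/2
a_2 = 3: 10/7
a_3 = 5: 53/37
a_4 = 15: 805/562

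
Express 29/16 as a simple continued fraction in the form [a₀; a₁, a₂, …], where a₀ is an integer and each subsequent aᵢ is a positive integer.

[1; 1, 4, 3]

29 = 1·16 + 13, so a_0 = 1
16 = 1·13 + 3, so a_1 = 1
13 = 4·3 + 1, so a_2 = 4
3 = 3·1 + 0, so a_3 = 3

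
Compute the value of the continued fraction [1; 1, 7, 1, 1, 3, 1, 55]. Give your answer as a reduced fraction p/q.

a_0 = 1: 1/1
a_1 = 1: 2/1
a_2 = 7: 15/8
a_3 = 1: 17/9
a_4 = 1: 32/17
a_5 = 3: 113/60
a_6 = 1: 145/77
a_7 = 55: 8088/4295

8088/4295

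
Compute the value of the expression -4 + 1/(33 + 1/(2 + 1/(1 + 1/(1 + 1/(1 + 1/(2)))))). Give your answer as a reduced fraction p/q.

a_0 = -4: -4/1
a_1 = 33: -131/33
a_2 = 2: -266/67
a_3 = 1: -397/100
a_4 = 1: -663/167
a_5 = 1: -1060/267
a_6 = 2: -2783/701

-2783/701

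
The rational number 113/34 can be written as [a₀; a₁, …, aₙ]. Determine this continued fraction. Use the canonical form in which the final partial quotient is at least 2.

⌊113/34⌋ = 3, remainder 11
⌊34/11⌋ = 3, remainder 1
⌊11/1⌋ = 11, remainder 0

[3; 3, 11]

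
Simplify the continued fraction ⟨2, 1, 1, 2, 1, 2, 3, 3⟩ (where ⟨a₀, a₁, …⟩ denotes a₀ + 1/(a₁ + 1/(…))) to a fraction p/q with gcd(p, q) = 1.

544/211

Starting at the tail and folding back:
Start with 3.
3 + 1/(3/1) = 3 + 1/3 = 10/3
2 + 1/(10/3) = 2 + 3/10 = 23/10
1 + 1/(23/10) = 1 + 10/23 = 33/23
2 + 1/(33/23) = 2 + 23/33 = 89/33
1 + 1/(89/33) = 1 + 33/89 = 122/89
1 + 1/(122/89) = 1 + 89/122 = 211/122
2 + 1/(211/122) = 2 + 122/211 = 544/211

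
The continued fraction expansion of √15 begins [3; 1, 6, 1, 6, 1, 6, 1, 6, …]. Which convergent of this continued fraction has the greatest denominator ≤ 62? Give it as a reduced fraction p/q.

List convergents until the denominator exceeds the bound:
a_0 = 3: 3/1  (≤ bound)
a_1 = 1: 4/1  (≤ bound)
a_2 = 6: 27/7  (≤ bound)
a_3 = 1: 31/8  (≤ bound)
a_4 = 6: 213/55  (≤ bound)
a_5 = 1: 244/63  (> 62, stop)

213/55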